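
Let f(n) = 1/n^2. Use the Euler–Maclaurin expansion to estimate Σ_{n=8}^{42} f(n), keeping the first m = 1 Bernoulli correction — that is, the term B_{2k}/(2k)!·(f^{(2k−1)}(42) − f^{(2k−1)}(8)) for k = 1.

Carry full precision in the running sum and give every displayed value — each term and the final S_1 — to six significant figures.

S_1 ≈ 0.109610

∫_8^42 1/x^2 dx evaluates to 0.101190.
Endpoint term: (f(8) + f(42))/2 = (0.0156250 + 0.000566893)/2 = 0.00809595.
Running total after boundary: 0.109286.
k=1: B_{2}/(2)! × [f^{(1)}(42) − f^{(1)}(8)] = 1/12 × (-2.69949e-05 − (-0.00390625)) = 0.000323271.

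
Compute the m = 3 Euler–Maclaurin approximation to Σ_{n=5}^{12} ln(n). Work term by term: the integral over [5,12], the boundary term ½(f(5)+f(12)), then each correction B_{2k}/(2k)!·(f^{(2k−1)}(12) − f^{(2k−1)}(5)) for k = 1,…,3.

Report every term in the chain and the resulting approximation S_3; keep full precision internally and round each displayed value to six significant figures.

The integral term ∫_5^12 ln(x) dx = 14.7717.
Boundary: ½(f(5) + f(12)) = ½(1.60944 + 2.48491) = 2.04717.
So far: 16.8189.
k=1: B_{2}/(2)! × [f^{(1)}(12) − f^{(1)}(5)] = 1/12 × (0.0833333 − 0.200000) = -0.00972222.
Partial sum through k=1: 16.8091.
k=2: B_{4}/(4)! × [f^{(3)}(12) − f^{(3)}(5)] = −1/720 × (0.00115741 − 0.0160000) = 2.06147e-05.
Partial sum through k=2: 16.8092.
k=3: B_{6}/(6)! × [f^{(5)}(12) − f^{(5)}(5)] = 1/30240 × (9.64506e-05 − 0.00768000) = -2.50779e-07.

S_3 ≈ 16.8092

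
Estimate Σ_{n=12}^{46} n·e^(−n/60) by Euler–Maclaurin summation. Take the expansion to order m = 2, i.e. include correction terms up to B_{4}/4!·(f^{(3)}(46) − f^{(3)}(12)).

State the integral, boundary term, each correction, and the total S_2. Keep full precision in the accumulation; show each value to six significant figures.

S_2 ≈ 597.873

The integral term ∫_12^46 x·e^(−x/60) dx = 582.321.
Boundary: ½(f(12) + f(46)) = ½(9.82477 + 21.3697) = 15.5972.
Running total after boundary: 597.919.
Order-1 term: 1/12 · (0.108397 − 0.654985) = -0.0455490.
After k=1: 597.873.
Order-2 term: −1/720 · (0.000288199 − 0.000636791) = 4.84155e-07.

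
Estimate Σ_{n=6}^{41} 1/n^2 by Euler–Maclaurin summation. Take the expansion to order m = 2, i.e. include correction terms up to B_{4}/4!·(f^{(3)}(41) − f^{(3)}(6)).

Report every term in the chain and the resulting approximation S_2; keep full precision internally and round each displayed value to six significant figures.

Integral: ∫_6^41 1/x^2 dx = 0.142276.
Endpoint term: (f(6) + f(41))/2 = (0.0277778 + 0.000594884)/2 = 0.0141863.
Integral + boundary = 0.156463.
Order-1 term: 1/12 · (-2.90187e-05 − (-0.00925926)) = 0.000769187.
Running total after k=1: 0.157232.
Order-2 term: −1/720 · (-2.07153e-07 − (-0.00308642)) = -4.28641e-06.

S_2 ≈ 0.157228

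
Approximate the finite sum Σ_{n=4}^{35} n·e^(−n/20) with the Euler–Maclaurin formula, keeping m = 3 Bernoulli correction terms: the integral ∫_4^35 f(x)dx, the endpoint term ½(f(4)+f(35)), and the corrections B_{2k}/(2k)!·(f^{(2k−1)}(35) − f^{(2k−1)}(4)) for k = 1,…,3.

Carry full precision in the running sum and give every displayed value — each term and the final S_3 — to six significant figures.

S_3 ≈ 206.452

The integral term ∫_4^35 x·e^(−x/20) dx = 201.839.
Boundary: ½(f(4) + f(35)) = ½(3.27492 + 6.08209) = 4.67851.
Integral + boundary = 206.518.
Correction k=1: B_{2}/2! · (f^{(1)}(35) − f^{(1)}(4)) = 1/12 · (-0.130330 − 0.654985) = -0.0654429.
Running total after k=1: 206.452.
Correction k=2: B_{4}/4! · (f^{(3)}(35) − f^{(3)}(4)) = −1/720 · (0.000543044 − 0.00573112) = 7.20566e-06.
Running total after k=2: 206.452.
Correction k=3: B_{6}/6! · (f^{(5)}(35) − f^{(5)}(4)) = 1/30240 · (3.52978e-06 − 2.45619e-05) = -6.95507e-10.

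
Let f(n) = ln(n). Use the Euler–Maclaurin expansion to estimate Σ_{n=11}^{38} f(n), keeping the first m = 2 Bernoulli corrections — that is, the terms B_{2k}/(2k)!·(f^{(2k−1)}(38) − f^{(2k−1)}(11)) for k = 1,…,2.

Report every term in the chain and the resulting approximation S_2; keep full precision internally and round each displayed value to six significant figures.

Integral: ∫_11^38 ln(x) dx = 84.8514.
½[f(11) + f(38)] = ½[2.39790 + 3.63759] = 3.01774.
Running total after boundary: 87.8692.
k=1: B_{2}/(2)! × [f^{(1)}(38) − f^{(1)}(11)] = 1/12 × (0.0263158 − 0.0909091) = -0.00538278.
Running total after k=1: 87.8638.
k=2: B_{4}/(4)! × [f^{(3)}(38) − f^{(3)}(11)] = −1/720 × (3.64485e-05 − 0.00150263) = 2.03636e-06.

S_2 ≈ 87.8638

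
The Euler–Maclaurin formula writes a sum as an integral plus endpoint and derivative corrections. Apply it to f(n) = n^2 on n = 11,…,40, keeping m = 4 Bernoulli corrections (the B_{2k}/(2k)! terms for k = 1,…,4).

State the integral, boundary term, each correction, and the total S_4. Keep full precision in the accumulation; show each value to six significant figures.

∫_11^40 x^2 dx evaluates to 20889.7.
½[f(11) + f(40)] = ½[121.000 + 1600.00] = 860.500.
Running total after boundary: 21750.2.
Order-1 term: 1/12 · (80.0000 − 22.0000) = 4.83333.
After k=1: 21755.0.
Order-2 term: −1/720 · (0.00000 − 0.00000) = 0.00000.
After k=2: 21755.0.
Order-3 term: 1/30240 · (0.00000 − 0.00000) = 0.00000.
After k=3: 21755.0.
Order-4 term: −1/1209600 · (0.00000 − 0.00000) = 0.00000.

S_4 ≈ 21755.0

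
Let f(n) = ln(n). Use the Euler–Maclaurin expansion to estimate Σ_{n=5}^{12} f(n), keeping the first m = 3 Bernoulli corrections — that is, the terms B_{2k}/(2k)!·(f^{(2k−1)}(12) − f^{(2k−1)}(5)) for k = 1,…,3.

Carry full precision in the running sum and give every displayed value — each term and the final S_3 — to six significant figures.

S_3 ≈ 16.8092

∫_5^12 ln(x) dx evaluates to 14.7717.
½[f(5) + f(12)] = ½[1.60944 + 2.48491] = 2.04717.
Running total after boundary: 16.8189.
Correction k=1: B_{2}/2! · (f^{(1)}(12) − f^{(1)}(5)) = 1/12 · (0.0833333 − 0.200000) = -0.00972222.
After k=1: 16.8091.
Correction k=2: B_{4}/4! · (f^{(3)}(12) − f^{(3)}(5)) = −1/720 · (0.00115741 − 0.0160000) = 2.06147e-05.
After k=2: 16.8092.
Correction k=3: B_{6}/6! · (f^{(5)}(12) − f^{(5)}(5)) = 1/30240 · (9.64506e-05 − 0.00768000) = -2.50779e-07.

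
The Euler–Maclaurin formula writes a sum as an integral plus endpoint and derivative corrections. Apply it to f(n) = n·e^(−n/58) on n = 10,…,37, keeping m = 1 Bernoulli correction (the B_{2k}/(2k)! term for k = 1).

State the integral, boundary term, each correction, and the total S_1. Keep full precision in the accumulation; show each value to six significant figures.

The integral term ∫_10^37 x·e^(−x/58) dx = 407.993.
Endpoint term: (f(10) + f(37))/2 = (8.41631 + 19.5502)/2 = 13.9833.
So far: 421.977.
Order-1 term: 1/12 · (0.191312 − 0.696522) = -0.0421009.

S_1 ≈ 421.935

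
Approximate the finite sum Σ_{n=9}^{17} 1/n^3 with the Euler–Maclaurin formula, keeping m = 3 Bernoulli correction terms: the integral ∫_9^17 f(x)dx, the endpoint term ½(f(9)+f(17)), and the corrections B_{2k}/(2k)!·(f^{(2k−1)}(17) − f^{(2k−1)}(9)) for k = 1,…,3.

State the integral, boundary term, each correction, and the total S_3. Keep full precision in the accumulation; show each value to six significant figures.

The integral term ∫_9^17 1/x^3 dx = 0.00444274.
Endpoint term: (f(9) + f(17))/2 = (0.00137174 + 0.000203542)/2 = 0.000787642.
So far: 0.00523038.
Correction k=1: B_{2}/2! · (f^{(1)}(17) − f^{(1)}(9)) = 1/12 · (-3.59191e-05 − (-0.000457247)) = 3.51107e-05.
Partial sum through k=1: 0.00526549.
Correction k=2: B_{4}/4! · (f^{(3)}(17) − f^{(3)}(9)) = −1/720 · (-2.48575e-06 − (-0.000112901)) = -1.53354e-07.
Partial sum through k=2: 0.00526533.
Correction k=3: B_{6}/6! · (f^{(5)}(17) − f^{(5)}(9)) = 1/30240 · (-3.61251e-07 − (-5.85410e-05)) = 1.92393e-09.

S_3 ≈ 0.00526534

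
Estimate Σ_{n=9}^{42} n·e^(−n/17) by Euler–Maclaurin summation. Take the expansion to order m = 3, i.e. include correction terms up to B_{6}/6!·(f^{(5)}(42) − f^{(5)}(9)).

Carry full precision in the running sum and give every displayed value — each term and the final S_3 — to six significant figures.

The integral term ∫_9^42 x·e^(−x/17) dx = 175.528.
Boundary: ½(f(9) + f(42)) = ½(5.30056 + 3.55047) = 4.42552.
Integral + boundary = 179.953.
k=1: B_{2}/(2)! × [f^{(1)}(42) − f^{(1)}(9)] = 1/12 × (-0.124316 − 0.277154) = -0.0334558.
Partial sum through k=1: 179.920.
k=2: B_{4}/(4)! × [f^{(3)}(42) − f^{(3)}(9)] = −1/720 × (0.000154858 − 0.00503480) = 6.77769e-06.
Partial sum through k=2: 179.920.
k=3: B_{6}/(6)! × [f^{(5)}(42) − f^{(5)}(9)] = 1/30240 × (2.56012e-06 − 3.15245e-05) = -9.57817e-10.

S_3 ≈ 179.920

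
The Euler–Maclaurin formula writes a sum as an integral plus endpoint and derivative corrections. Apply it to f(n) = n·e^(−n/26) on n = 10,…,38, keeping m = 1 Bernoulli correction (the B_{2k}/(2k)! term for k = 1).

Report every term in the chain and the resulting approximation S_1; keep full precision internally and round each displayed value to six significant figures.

∫_10^38 x·e^(−x/26) dx evaluates to 251.300.
Endpoint term: (f(10) + f(38))/2 = (6.80712 + 8.81141)/2 = 7.80927.
Running total after boundary: 259.109.
Correction k=1: B_{2}/2! · (f^{(1)}(38) − f^{(1)}(10)) = 1/12 · (-0.107021 − 0.418900) = -0.0438268.

S_1 ≈ 259.065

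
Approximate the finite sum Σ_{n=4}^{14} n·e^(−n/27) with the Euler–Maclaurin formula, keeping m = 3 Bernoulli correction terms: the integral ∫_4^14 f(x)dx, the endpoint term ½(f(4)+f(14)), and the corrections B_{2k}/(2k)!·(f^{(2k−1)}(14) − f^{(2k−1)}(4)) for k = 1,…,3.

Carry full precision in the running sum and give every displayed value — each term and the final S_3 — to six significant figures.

The integral term ∫_4^14 x·e^(−x/27) dx = 62.6379.
½[f(4) + f(14)] = ½[3.44921 + 8.33563] = 5.89242.
So far: 68.5303.
k=1: B_{2}/(2)! × [f^{(1)}(14) − f^{(1)}(4)] = 1/12 × (0.286675 − 0.734555) = -0.0373233.
Partial sum through k=1: 68.4930.
k=2: B_{4}/(4)! × [f^{(3)}(14) − f^{(3)}(4)] = −1/720 × (0.00202672 − 0.00337334) = 1.87030e-06.
Partial sum through k=2: 68.4930.
k=3: B_{6}/(6)! × [f^{(5)}(14) − f^{(5)}(4)] = 1/30240 × (5.02085e-06 − 7.87250e-06) = -9.43007e-11.

S_3 ≈ 68.4930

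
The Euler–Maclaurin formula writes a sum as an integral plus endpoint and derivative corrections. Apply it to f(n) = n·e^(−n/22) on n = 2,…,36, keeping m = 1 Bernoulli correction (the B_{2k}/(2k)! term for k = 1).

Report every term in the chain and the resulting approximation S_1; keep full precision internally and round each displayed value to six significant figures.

S_1 ≈ 238.035

∫_2^36 x·e^(−x/22) dx evaluates to 233.697.
Boundary: ½(f(2) + f(36)) = ½(1.82620 + 7.00872) = 4.41746.
Running total after boundary: 238.114.
Correction k=1: B_{2}/2! · (f^{(1)}(36) − f^{(1)}(2)) = 1/12 · (-0.123892 − 0.830092) = -0.0794986.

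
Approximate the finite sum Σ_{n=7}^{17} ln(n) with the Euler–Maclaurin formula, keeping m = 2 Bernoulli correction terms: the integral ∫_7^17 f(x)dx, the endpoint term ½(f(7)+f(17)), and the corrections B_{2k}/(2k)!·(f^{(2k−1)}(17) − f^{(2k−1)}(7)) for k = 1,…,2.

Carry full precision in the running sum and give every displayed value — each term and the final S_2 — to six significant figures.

The integral term ∫_7^17 ln(x) dx = 24.5433.
½[f(7) + f(17)] = ½[1.94591 + 2.83321] = 2.38956.
So far: 26.9328.
k=1: B_{2}/(2)! × [f^{(1)}(17) − f^{(1)}(7)] = 1/12 × (0.0588235 − 0.142857) = -0.00700280.
Running total after k=1: 26.9258.
k=2: B_{4}/(4)! × [f^{(3)}(17) − f^{(3)}(7)] = −1/720 × (0.000407083 − 0.00583090) = 7.53308e-06.

S_2 ≈ 26.9258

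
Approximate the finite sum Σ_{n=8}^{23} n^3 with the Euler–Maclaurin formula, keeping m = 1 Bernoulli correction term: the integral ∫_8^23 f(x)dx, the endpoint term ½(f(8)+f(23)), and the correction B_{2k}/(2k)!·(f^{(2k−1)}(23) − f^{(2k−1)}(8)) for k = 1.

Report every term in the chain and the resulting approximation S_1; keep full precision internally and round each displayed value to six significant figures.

S_1 ≈ 75392.0

The integral term ∫_8^23 x^3 dx = 68936.2.
½[f(8) + f(23)] = ½[512.000 + 12167.0] = 6339.50.
So far: 75275.8.
k=1: B_{2}/(2)! × [f^{(1)}(23) − f^{(1)}(8)] = 1/12 × (1587.00 − 192.000) = 116.250.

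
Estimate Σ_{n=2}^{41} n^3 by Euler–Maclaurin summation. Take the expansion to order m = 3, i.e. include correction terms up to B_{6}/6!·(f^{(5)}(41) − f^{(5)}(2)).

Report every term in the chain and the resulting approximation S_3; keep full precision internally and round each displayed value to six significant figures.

The integral term ∫_2^41 x^3 dx = 706436.
½[f(2) + f(41)] = ½[8.00000 + 68921.0] = 34464.5.
So far: 740901.
Order-1 term: 1/12 · (5043.00 − 12.0000) = 419.250.
After k=1: 741320.
Order-2 term: −1/720 · (6.00000 − 6.00000) = 0.00000.
After k=2: 741320.
Order-3 term: 1/30240 · (0.00000 − 0.00000) = 0.00000.

S_3 ≈ 741320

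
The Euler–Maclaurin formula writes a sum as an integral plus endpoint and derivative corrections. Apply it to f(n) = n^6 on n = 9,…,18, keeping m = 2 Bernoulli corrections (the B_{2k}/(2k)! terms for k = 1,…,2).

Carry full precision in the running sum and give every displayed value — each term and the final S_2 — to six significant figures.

∫_9^18 x^6 dx evaluates to 8.67767e+07.
Boundary: ½(f(9) + f(18)) = ½(531441 + 3.40122e+07) = 1.72718e+07.
So far: 1.04049e+08.
k=1: B_{2}/(2)! × [f^{(1)}(18) − f^{(1)}(9)] = 1/12 × (1.13374e+07 − 354294) = 915260.
Partial sum through k=1: 1.04964e+08.
k=2: B_{4}/(4)! × [f^{(3)}(18) − f^{(3)}(9)] = −1/720 × (699840 − 87480.0) = -850.500.

S_2 ≈ 1.04963e+08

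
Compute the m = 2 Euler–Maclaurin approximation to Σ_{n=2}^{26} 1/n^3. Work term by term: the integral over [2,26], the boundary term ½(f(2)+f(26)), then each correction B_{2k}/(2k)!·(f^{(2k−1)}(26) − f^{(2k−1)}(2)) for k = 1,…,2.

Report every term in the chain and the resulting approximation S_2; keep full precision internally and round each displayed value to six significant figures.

Integral: ∫_2^26 1/x^3 dx = 0.124260.
½[f(2) + f(26)] = ½[0.125000 + 5.68958e-05] = 0.0625284.
So far: 0.186789.
Order-1 term: 1/12 · (-6.56490e-06 − (-0.187500)) = 0.0156245.
Running total after k=1: 0.202413.
Order-2 term: −1/720 · (-1.94228e-07 − (-0.937500)) = -0.00130208.

S_2 ≈ 0.201111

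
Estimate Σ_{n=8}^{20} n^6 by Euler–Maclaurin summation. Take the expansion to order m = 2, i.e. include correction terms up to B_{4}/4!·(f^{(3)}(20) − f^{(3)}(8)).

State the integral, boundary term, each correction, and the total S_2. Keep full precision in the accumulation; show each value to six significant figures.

∫_8^20 x^6 dx evaluates to 1.82558e+08.
Endpoint term: (f(8) + f(20))/2 = (262144 + 6.40000e+07)/2 = 3.21311e+07.
So far: 2.14689e+08.
Order-1 term: 1/12 · (1.92000e+07 − 196608) = 1.58362e+06.
Partial sum through k=1: 2.16272e+08.
Order-2 term: −1/720 · (960000 − 61440.0) = -1248.00.

S_2 ≈ 2.16271e+08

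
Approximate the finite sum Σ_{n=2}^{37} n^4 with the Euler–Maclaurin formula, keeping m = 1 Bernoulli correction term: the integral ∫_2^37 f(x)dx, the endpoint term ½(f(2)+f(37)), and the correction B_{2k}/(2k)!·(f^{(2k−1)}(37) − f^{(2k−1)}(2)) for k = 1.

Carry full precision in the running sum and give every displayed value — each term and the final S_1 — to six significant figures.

S_1 ≈ 1.48228e+07

The integral term ∫_2^37 x^4 dx = 1.38688e+07.
Endpoint term: (f(2) + f(37))/2 = (16.0000 + 1.87416e+06)/2 = 937088.
Integral + boundary = 1.48059e+07.
k=1: B_{2}/(2)! × [f^{(1)}(37) − f^{(1)}(2)] = 1/12 × (202612 − 32.0000) = 16881.7.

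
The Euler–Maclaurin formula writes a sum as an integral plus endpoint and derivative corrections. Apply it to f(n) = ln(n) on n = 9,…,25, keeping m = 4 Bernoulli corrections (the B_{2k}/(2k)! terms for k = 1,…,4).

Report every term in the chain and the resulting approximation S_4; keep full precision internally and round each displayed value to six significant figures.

Integral: ∫_9^25 ln(x) dx = 44.6969.
Boundary: ½(f(9) + f(25)) = ½(2.19722 + 3.21888) = 2.70805.
Integral + boundary = 47.4049.
Order-1 term: 1/12 · (0.0400000 − 0.111111) = -0.00592593.
Running total after k=1: 47.3990.
Order-2 term: −1/720 · (0.000128000 − 0.00274348) = 3.63262e-06.
Running total after k=2: 47.3990.
Order-3 term: 1/30240 · (2.45760e-06 − 0.000406442) = -1.33593e-08.
Running total after k=3: 47.3990.
Order-4 term: −1/1209600 · (1.17965e-07 − 0.000150534) = 1.24352e-10.

S_4 ≈ 47.3990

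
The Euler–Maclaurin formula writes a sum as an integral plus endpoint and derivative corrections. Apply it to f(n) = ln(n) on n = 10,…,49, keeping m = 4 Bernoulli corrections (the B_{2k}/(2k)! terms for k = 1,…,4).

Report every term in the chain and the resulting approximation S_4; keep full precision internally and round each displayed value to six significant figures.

∫_10^49 ln(x) dx evaluates to 128.673.
½[f(10) + f(49)] = ½[2.30259 + 3.89182] = 3.09720.
Integral + boundary = 131.771.
Correction k=1: B_{2}/2! · (f^{(1)}(49) − f^{(1)}(10)) = 1/12 · (0.0204082 − 0.100000) = -0.00663265.
Partial sum through k=1: 131.764.
Correction k=2: B_{4}/4! · (f^{(3)}(49) − f^{(3)}(10)) = −1/720 · (1.69997e-05 − 0.00200000) = 2.75417e-06.
Partial sum through k=2: 131.764.
Correction k=3: B_{6}/6! · (f^{(5)}(49) − f^{(5)}(10)) = 1/30240 · (8.49632e-08 − 0.000240000) = -7.93370e-09.
Partial sum through k=3: 131.764.
Correction k=4: B_{8}/8! · (f^{(7)}(49) − f^{(7)}(10)) = −1/1209600 · (1.06160e-09 − 7.20000e-05) = 5.95229e-11.

S_4 ≈ 131.764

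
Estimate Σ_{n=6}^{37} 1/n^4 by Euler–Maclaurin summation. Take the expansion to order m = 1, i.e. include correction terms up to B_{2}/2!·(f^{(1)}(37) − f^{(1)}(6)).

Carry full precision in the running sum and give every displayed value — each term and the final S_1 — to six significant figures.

∫_6^37 1/x^4 dx evaluates to 0.00153663.
½[f(6) + f(37)] = ½[0.000771605 + 5.33572e-07] = 0.000386069.
Running total after boundary: 0.00192270.
k=1: B_{2}/(2)! × [f^{(1)}(37) − f^{(1)}(6)] = 1/12 × (-5.76835e-08 − (-0.000514403)) = 4.28621e-05.

S_1 ≈ 0.00196556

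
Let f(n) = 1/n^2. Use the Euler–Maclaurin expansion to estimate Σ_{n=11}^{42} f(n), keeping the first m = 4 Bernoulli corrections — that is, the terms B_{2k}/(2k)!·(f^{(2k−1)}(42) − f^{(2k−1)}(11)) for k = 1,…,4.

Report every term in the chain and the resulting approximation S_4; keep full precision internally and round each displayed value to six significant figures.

S_4 ≈ 0.0716380

∫_11^42 1/x^2 dx evaluates to 0.0670996.
Boundary: ½(f(11) + f(42)) = ½(0.00826446 + 0.000566893) = 0.00441568.
So far: 0.0715152.
Correction k=1: B_{2}/2! · (f^{(1)}(42) − f^{(1)}(11)) = 1/12 · (-2.69949e-05 − (-0.00150263)) = 0.000122970.
After k=1: 0.0716382.
Correction k=2: B_{4}/4! · (f^{(3)}(42) − f^{(3)}(11)) = −1/720 · (-1.83639e-07 − (-0.000149021)) = -2.06719e-07.
After k=2: 0.0716380.
Correction k=3: B_{6}/6! · (f^{(5)}(42) − f^{(5)}(11)) = 1/30240 · (-3.12311e-09 − (-3.69474e-05)) = 1.22170e-09.
After k=3: 0.0716380.
Correction k=4: B_{8}/8! · (f^{(7)}(42) − f^{(7)}(11)) = −1/1209600 · (-9.91464e-11 − (-1.70996e-05)) = -1.41365e-11.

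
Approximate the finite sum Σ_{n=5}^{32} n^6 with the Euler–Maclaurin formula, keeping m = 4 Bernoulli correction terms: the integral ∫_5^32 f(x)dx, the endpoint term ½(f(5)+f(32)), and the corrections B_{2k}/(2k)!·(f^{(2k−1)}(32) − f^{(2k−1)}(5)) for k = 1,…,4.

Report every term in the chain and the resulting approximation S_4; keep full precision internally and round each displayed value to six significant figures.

S_4 ≈ 5.46217e+09

The integral term ∫_5^32 x^6 dx = 4.90852e+09.
½[f(5) + f(32)] = ½[15625.0 + 1.07374e+09] = 5.36879e+08.
Running total after boundary: 5.44540e+09.
k=1: B_{2}/(2)! × [f^{(1)}(32) − f^{(1)}(5)] = 1/12 × (2.01327e+08 − 18750.0) = 1.67757e+07.
Partial sum through k=1: 5.46218e+09.
k=2: B_{4}/(4)! × [f^{(3)}(32) − f^{(3)}(5)] = −1/720 × (3.93216e+06 − 15000.0) = -5440.50.
Partial sum through k=2: 5.46217e+09.
k=3: B_{6}/(6)! × [f^{(5)}(32) − f^{(5)}(5)] = 1/30240 × (23040.0 − 3600.00) = 0.642857.
Partial sum through k=3: 5.46217e+09.
k=4: B_{8}/(8)! × [f^{(7)}(32) − f^{(7)}(5)] = −1/1209600 × (0.00000 − 0.00000) = 0.00000.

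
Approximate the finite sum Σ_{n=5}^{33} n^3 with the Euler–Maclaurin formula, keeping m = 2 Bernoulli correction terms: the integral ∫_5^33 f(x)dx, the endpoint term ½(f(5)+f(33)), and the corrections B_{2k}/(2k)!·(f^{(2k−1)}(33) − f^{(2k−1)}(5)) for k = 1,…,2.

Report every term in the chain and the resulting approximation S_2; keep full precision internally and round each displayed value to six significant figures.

Integral: ∫_5^33 x^3 dx = 296324.
½[f(5) + f(33)] = ½[125.000 + 35937.0] = 18031.0.
So far: 314355.
Correction k=1: B_{2}/2! · (f^{(1)}(33) − f^{(1)}(5)) = 1/12 · (3267.00 − 75.0000) = 266.000.
Partial sum through k=1: 314621.
Correction k=2: B_{4}/4! · (f^{(3)}(33) − f^{(3)}(5)) = −1/720 · (6.00000 − 6.00000) = 0.00000.

S_2 ≈ 314621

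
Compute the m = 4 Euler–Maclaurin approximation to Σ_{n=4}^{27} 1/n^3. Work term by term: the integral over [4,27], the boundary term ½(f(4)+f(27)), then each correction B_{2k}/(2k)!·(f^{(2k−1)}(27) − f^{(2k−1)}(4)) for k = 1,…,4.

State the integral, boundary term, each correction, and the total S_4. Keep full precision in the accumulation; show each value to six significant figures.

∫_4^27 1/x^3 dx evaluates to 0.0305641.
Boundary: ½(f(4) + f(27)) = ½(0.0156250 + 5.08053e-05) = 0.00783790.
Integral + boundary = 0.0384020.
Correction k=1: B_{2}/2! · (f^{(1)}(27) − f^{(1)}(4)) = 1/12 · (-5.64503e-06 − (-0.0117188)) = 0.000976092.
Running total after k=1: 0.0393781.
Correction k=2: B_{4}/4! · (f^{(3)}(27) − f^{(3)}(4)) = −1/720 · (-1.54870e-07 − (-0.0146484)) = -2.03448e-05.
Running total after k=2: 0.0393578.
Correction k=3: B_{6}/6! · (f^{(5)}(27) − f^{(5)}(4)) = 1/30240 · (-8.92258e-09 − (-0.0384521)) = 1.27157e-06.
Running total after k=3: 0.0393591.
Correction k=4: B_{8}/8! · (f^{(7)}(27) − f^{(7)}(4)) = −1/1209600 · (-8.81242e-10 − (-0.173035)) = -1.43051e-07.

S_4 ≈ 0.0393589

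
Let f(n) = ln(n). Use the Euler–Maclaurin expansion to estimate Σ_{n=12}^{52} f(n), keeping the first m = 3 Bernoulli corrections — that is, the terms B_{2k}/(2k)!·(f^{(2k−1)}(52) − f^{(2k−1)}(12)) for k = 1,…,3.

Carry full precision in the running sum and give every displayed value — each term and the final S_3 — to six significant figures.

S_3 ≈ 138.859

The integral term ∫_12^52 ln(x) dx = 135.646.
Boundary: ½(f(12) + f(52)) = ½(2.48491 + 3.95124) = 3.21808.
Integral + boundary = 138.864.
Order-1 term: 1/12 · (0.0192308 − 0.0833333) = -0.00534188.
Partial sum through k=1: 138.859.
Order-2 term: −1/720 · (1.42239e-05 − 0.00115741) = 1.58775e-06.
Partial sum through k=2: 138.859.
Order-3 term: 1/30240 · (6.31240e-08 − 9.64506e-05) = -3.18742e-09.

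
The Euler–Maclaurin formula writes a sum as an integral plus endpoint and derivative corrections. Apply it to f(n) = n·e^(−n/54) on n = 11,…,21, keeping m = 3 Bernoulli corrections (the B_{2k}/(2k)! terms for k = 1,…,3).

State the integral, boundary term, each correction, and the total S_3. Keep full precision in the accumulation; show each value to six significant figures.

Integral: ∫_11^21 x·e^(−x/54) dx = 117.992.
Boundary: ½(f(11) + f(21)) = ½(8.97274 + 14.2340) = 11.6034.
So far: 129.596.
Order-1 term: 1/12 · (0.414217 − 0.649542) = -0.0196104.
After k=1: 129.576.
Order-2 term: −1/720 · (0.000606940 − 0.000782219) = 2.43443e-07.
After k=2: 129.576.
Order-3 term: 1/30240 · (3.67568e-07 − 4.60112e-07) = -3.06030e-12.

S_3 ≈ 129.576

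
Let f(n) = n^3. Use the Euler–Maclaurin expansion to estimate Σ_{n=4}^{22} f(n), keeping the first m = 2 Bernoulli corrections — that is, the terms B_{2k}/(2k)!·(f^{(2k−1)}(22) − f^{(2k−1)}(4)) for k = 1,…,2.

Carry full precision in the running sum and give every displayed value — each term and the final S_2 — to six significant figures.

S_2 ≈ 63973.0

The integral term ∫_4^22 x^3 dx = 58500.0.
½[f(4) + f(22)] = ½[64.0000 + 10648.0] = 5356.00.
Running total after boundary: 63856.0.
k=1: B_{2}/(2)! × [f^{(1)}(22) − f^{(1)}(4)] = 1/12 × (1452.00 − 48.0000) = 117.000.
After k=1: 63973.0.
k=2: B_{4}/(4)! × [f^{(3)}(22) − f^{(3)}(4)] = −1/720 × (6.00000 − 6.00000) = 0.00000.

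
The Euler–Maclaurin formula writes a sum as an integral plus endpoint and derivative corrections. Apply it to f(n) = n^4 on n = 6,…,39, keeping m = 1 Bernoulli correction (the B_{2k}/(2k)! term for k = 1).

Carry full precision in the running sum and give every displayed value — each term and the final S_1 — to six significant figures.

Integral: ∫_6^39 x^4 dx = 1.80433e+07.
Endpoint term: (f(6) + f(39))/2 = (1296.00 + 2.31344e+06)/2 = 1.15737e+06.
So far: 1.92007e+07.
k=1: B_{2}/(2)! × [f^{(1)}(39) − f^{(1)}(6)] = 1/12 × (237276 − 864.000) = 19701.0.

S_1 ≈ 1.92204e+07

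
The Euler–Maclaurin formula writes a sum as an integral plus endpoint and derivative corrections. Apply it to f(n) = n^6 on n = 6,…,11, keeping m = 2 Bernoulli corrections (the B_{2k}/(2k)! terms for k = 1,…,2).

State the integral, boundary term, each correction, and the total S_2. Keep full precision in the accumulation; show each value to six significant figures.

Integral: ∫_6^11 x^6 dx = 2.74389e+06.
Endpoint term: (f(6) + f(11))/2 = (46656.0 + 1.77156e+06)/2 = 909108.
So far: 3.65300e+06.
Correction k=1: B_{2}/2! · (f^{(1)}(11) − f^{(1)}(6)) = 1/12 · (966306 − 46656.0) = 76637.5.
Running total after k=1: 3.72964e+06.
Correction k=2: B_{4}/4! · (f^{(3)}(11) − f^{(3)}(6)) = −1/720 · (159720 − 25920.0) = -185.833.

S_2 ≈ 3.72945e+06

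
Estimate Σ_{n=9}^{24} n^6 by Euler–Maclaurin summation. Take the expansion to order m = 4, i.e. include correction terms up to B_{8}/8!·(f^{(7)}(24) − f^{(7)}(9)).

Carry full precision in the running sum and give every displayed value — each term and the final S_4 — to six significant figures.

S_4 ≈ 7.54294e+08

The integral term ∫_9^24 x^6 dx = 6.54527e+08.
½[f(9) + f(24)] = ½[531441 + 1.91103e+08] = 9.58172e+07.
Integral + boundary = 7.50344e+08.
k=1: B_{2}/(2)! × [f^{(1)}(24) − f^{(1)}(9)] = 1/12 × (4.77757e+07 − 354294) = 3.95179e+06.
Running total after k=1: 7.54296e+08.
k=2: B_{4}/(4)! × [f^{(3)}(24) − f^{(3)}(9)] = −1/720 × (1.65888e+06 − 87480.0) = -2182.50.
Running total after k=2: 7.54294e+08.
k=3: B_{6}/(6)! × [f^{(5)}(24) − f^{(5)}(9)] = 1/30240 × (17280.0 − 6480.00) = 0.357143.
Running total after k=3: 7.54294e+08.
k=4: B_{8}/(8)! × [f^{(7)}(24) − f^{(7)}(9)] = −1/1209600 × (0.00000 − 0.00000) = 0.00000.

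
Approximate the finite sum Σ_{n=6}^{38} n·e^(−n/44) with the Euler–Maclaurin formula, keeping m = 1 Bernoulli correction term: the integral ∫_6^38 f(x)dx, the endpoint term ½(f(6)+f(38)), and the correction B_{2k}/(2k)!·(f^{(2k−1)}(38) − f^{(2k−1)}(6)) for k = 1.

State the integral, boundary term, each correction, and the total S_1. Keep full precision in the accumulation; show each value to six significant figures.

∫_6^38 x·e^(−x/44) dx evaluates to 398.329.
Endpoint term: (f(6) + f(38))/2 = (5.23515 + 16.0218)/2 = 10.6285.
Integral + boundary = 408.957.
Correction k=1: B_{2}/2! · (f^{(1)}(38) − f^{(1)}(6)) = 1/12 · (0.0574945 − 0.753545) = -0.0580042.

S_1 ≈ 408.899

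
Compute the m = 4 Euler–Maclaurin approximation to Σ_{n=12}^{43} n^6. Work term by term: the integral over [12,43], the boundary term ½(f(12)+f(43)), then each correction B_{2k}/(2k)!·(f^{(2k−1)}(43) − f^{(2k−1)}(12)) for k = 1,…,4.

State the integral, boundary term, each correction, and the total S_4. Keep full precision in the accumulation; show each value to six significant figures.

S_4 ≈ 4.20617e+10

Integral: ∫_12^43 x^6 dx = 3.88261e+10.
Endpoint term: (f(12) + f(43))/2 = (2.98598e+06 + 6.32136e+09)/2 = 3.16217e+09.
So far: 4.19883e+10.
Order-1 term: 1/12 · (8.82051e+08 − 1.49299e+06) = 7.33798e+07.
After k=1: 4.20617e+10.
Order-2 term: −1/720 · (9.54084e+06 − 207360) = -12963.2.
After k=2: 4.20617e+10.
Order-3 term: 1/30240 · (30960.0 − 8640.00) = 0.738095.
After k=3: 4.20617e+10.
Order-4 term: −1/1209600 · (0.00000 − 0.00000) = 0.00000.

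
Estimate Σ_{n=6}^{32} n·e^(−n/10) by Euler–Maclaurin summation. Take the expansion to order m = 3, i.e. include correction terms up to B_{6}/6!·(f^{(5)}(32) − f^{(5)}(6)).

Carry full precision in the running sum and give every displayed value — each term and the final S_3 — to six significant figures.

S_3 ≈ 72.9626

Integral: ∫_6^32 x·e^(−x/10) dx = 70.6897.
½[f(6) + f(32)] = ½[3.29287 + 1.30439] = 2.29863.
Integral + boundary = 72.9884.
Order-1 term: 1/12 · (-0.0896768 − 0.219525) = -0.0257668.
Running total after k=1: 72.9626.
Order-2 term: −1/720 · (-8.15244e-05 − 0.0131715) = 1.84069e-05.
Running total after k=2: 72.9626.
Order-3 term: 1/30240 · (7.33720e-06 − 0.000241477) = -7.74272e-09.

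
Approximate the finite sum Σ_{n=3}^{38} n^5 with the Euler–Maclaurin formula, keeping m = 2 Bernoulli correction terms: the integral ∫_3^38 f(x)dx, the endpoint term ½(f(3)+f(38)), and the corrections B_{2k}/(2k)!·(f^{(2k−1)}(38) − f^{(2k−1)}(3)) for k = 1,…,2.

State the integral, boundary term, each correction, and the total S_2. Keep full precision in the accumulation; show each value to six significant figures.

S_2 ≈ 5.42309e+08

Integral: ∫_3^38 x^5 dx = 5.01823e+08.
½[f(3) + f(38)] = ½[243.000 + 7.92352e+07] = 3.96177e+07.
Running total after boundary: 5.41440e+08.
Correction k=1: B_{2}/2! · (f^{(1)}(38) − f^{(1)}(3)) = 1/12 · (1.04257e+07 − 405.000) = 868773.
Running total after k=1: 5.42309e+08.
Correction k=2: B_{4}/4! · (f^{(3)}(38) − f^{(3)}(3)) = −1/720 · (86640.0 − 540.000) = -119.583.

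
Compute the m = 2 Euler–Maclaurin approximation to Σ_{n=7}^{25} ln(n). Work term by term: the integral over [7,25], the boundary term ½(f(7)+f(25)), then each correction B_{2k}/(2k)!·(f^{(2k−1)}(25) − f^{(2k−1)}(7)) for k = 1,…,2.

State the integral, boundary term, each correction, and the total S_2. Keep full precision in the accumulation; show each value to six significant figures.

Integral: ∫_7^25 ln(x) dx = 48.8505.
½[f(7) + f(25)] = ½[1.94591 + 3.21888] = 2.58239.
Integral + boundary = 51.4329.
Correction k=1: B_{2}/2! · (f^{(1)}(25) − f^{(1)}(7)) = 1/12 · (0.0400000 − 0.142857) = -0.00857143.
After k=1: 51.4243.
Correction k=2: B_{4}/4! · (f^{(3)}(25) − f^{(3)}(7)) = −1/720 · (0.000128000 − 0.00583090) = 7.92070e-06.

S_2 ≈ 51.4244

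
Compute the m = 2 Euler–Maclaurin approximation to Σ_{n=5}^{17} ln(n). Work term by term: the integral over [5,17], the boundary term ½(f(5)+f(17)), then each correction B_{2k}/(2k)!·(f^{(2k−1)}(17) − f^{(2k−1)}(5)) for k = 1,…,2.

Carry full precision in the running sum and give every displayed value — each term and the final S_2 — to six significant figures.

S_2 ≈ 30.3270

Integral: ∫_5^17 ln(x) dx = 28.1174.
Endpoint term: (f(5) + f(17))/2 = (1.60944 + 2.83321)/2 = 2.22133.
Running total after boundary: 30.3388.
Correction k=1: B_{2}/2! · (f^{(1)}(17) − f^{(1)}(5)) = 1/12 · (0.0588235 − 0.200000) = -0.0117647.
After k=1: 30.3270.
Correction k=2: B_{4}/4! · (f^{(3)}(17) − f^{(3)}(5)) = −1/720 · (0.000407083 − 0.0160000) = 2.16568e-05.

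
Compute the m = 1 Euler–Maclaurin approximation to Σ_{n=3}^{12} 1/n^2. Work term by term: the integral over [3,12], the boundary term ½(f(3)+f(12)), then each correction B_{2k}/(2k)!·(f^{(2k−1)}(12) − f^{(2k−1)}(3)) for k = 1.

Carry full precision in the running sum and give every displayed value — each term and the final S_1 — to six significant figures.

S_1 ≈ 0.315104

The integral term ∫_3^12 1/x^2 dx = 0.250000.
Endpoint term: (f(3) + f(12))/2 = (0.111111 + 0.00694444)/2 = 0.0590278.
So far: 0.309028.
k=1: B_{2}/(2)! × [f^{(1)}(12) − f^{(1)}(3)] = 1/12 × (-0.00115741 − (-0.0740741)) = 0.00607639.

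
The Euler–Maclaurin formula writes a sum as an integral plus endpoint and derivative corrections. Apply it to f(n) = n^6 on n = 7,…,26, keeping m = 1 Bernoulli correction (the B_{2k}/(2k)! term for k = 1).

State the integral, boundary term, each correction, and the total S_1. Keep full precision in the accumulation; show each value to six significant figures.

S_1 ≈ 1.30773e+09

Integral: ∫_7^26 x^6 dx = 1.14728e+09.
½[f(7) + f(26)] = ½[117649 + 3.08916e+08] = 1.54517e+08.
Integral + boundary = 1.30180e+09.
Order-1 term: 1/12 · (7.12883e+07 − 100842) = 5.93228e+06.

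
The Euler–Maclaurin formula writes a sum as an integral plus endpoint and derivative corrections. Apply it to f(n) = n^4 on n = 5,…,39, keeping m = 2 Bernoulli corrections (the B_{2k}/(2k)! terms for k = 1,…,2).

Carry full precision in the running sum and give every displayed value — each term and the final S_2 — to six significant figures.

S_2 ≈ 1.92210e+07

Integral: ∫_5^39 x^4 dx = 1.80442e+07.
½[f(5) + f(39)] = ½[625.000 + 2.31344e+06] = 1.15703e+06.
Running total after boundary: 1.92012e+07.
Order-1 term: 1/12 · (237276 − 500.000) = 19731.3.
Running total after k=1: 1.92210e+07.
Order-2 term: −1/720 · (936.000 − 120.000) = -1.13333.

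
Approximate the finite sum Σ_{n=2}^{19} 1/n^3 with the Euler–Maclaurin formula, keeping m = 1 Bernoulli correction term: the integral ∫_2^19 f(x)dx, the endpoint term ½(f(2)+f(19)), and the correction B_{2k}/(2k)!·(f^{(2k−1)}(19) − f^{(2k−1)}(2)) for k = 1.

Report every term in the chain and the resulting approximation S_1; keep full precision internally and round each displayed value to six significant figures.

S_1 ≈ 0.201811

∫_2^19 1/x^3 dx evaluates to 0.123615.
Endpoint term: (f(2) + f(19))/2 = (0.125000 + 0.000145794)/2 = 0.0625729.
Integral + boundary = 0.186188.
k=1: B_{2}/(2)! × [f^{(1)}(19) − f^{(1)}(2)] = 1/12 × (-2.30201e-05 − (-0.187500)) = 0.0156231.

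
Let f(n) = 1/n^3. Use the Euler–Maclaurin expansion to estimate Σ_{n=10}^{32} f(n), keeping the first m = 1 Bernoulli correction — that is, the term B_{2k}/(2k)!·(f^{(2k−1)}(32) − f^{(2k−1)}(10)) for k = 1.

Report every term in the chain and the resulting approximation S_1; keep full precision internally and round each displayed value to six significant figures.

S_1 ≈ 0.00505174

Integral: ∫_10^32 1/x^3 dx = 0.00451172.
½[f(10) + f(32)] = ½[0.00100000 + 3.05176e-05] = 0.000515259.
Running total after boundary: 0.00502698.
Order-1 term: 1/12 · (-2.86102e-06 − (-0.000300000)) = 2.47616e-05.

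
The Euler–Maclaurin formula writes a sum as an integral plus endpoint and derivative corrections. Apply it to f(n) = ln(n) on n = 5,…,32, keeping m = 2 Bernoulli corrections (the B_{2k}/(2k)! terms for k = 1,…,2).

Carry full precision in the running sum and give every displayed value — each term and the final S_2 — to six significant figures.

Integral: ∫_5^32 ln(x) dx = 75.8564.
½[f(5) + f(32)] = ½[1.60944 + 3.46574] = 2.53759.
So far: 78.3939.
Order-1 term: 1/12 · (0.0312500 − 0.200000) = -0.0140625.
After k=1: 78.3799.
Order-2 term: −1/720 · (6.10352e-05 − 0.0160000) = 2.21375e-05.

S_2 ≈ 78.3799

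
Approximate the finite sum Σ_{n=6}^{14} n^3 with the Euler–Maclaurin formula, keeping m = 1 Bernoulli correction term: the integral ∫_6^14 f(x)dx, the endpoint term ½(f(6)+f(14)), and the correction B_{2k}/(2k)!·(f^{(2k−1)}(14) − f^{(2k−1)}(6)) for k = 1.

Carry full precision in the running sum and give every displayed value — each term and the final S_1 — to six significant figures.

∫_6^14 x^3 dx evaluates to 9280.00.
½[f(6) + f(14)] = ½[216.000 + 2744.00] = 1480.00.
So far: 10760.0.
k=1: B_{2}/(2)! × [f^{(1)}(14) − f^{(1)}(6)] = 1/12 × (588.000 − 108.000) = 40.0000.

S_1 ≈ 10800.0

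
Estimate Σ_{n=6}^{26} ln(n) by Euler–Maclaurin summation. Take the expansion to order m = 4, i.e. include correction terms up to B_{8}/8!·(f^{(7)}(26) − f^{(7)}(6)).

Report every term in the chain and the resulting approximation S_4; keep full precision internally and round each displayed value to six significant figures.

S_4 ≈ 56.4742

The integral term ∫_6^26 ln(x) dx = 53.9600.
Boundary: ½(f(6) + f(26)) = ½(1.79176 + 3.25810) = 2.52493.
So far: 56.4849.
Order-1 term: 1/12 · (0.0384615 − 0.166667) = -0.0106838.
Running total after k=1: 56.4742.
Order-2 term: −1/720 · (0.000113792 − 0.00925926) = 1.27020e-05.
Running total after k=2: 56.4742.
Order-3 term: 1/30240 · (2.01997e-06 − 0.00308642) = -1.01997e-07.
Running total after k=3: 56.4742.
Order-4 term: −1/1209600 · (8.96436e-08 − 0.00257202) = 2.12626e-09.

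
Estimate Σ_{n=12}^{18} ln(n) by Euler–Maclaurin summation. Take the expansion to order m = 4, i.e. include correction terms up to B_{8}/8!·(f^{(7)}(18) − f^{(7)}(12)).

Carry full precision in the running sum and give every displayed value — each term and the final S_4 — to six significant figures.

∫_12^18 ln(x) dx evaluates to 16.2078.
Endpoint term: (f(12) + f(18))/2 = (2.48491 + 2.89037)/2 = 2.68764.
Integral + boundary = 18.8955.
k=1: B_{2}/(2)! × [f^{(1)}(18) − f^{(1)}(12)] = 1/12 × (0.0555556 − 0.0833333) = -0.00231481.
Running total after k=1: 18.8931.
k=2: B_{4}/(4)! × [f^{(3)}(18) − f^{(3)}(12)] = −1/720 × (0.000342936 − 0.00115741) = 1.13121e-06.
Running total after k=2: 18.8931.
k=3: B_{6}/(6)! × [f^{(5)}(18) − f^{(5)}(12)] = 1/30240 × (1.27013e-05 − 9.64506e-05) = -2.76949e-09.
Running total after k=3: 18.8931.
k=4: B_{8}/(8)! × [f^{(7)}(18) − f^{(7)}(12)] = −1/1209600 × (1.17605e-06 − 2.00939e-05) = 1.56397e-11.

S_4 ≈ 18.8931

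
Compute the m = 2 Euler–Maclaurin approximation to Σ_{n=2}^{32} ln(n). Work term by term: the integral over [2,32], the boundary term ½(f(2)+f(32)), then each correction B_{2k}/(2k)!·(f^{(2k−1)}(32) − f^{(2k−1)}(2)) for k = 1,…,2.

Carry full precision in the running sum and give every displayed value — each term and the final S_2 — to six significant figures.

∫_2^32 ln(x) dx evaluates to 79.5173.
½[f(2) + f(32)] = ½[0.693147 + 3.46574] = 2.07944.
So far: 81.5967.
Order-1 term: 1/12 · (0.0312500 − 0.500000) = -0.0390625.
Partial sum through k=1: 81.5576.
Order-2 term: −1/720 · (6.10352e-05 − 0.250000) = 0.000347137.

S_2 ≈ 81.5580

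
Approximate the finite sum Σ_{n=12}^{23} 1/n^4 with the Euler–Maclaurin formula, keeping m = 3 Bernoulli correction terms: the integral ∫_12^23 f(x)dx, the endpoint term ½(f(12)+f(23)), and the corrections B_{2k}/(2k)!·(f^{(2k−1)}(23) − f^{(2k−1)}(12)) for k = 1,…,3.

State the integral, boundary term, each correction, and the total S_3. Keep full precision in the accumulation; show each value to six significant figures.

Integral: ∫_12^23 1/x^4 dx = 0.000165505.
½[f(12) + f(23)] = ½[4.82253e-05 + 3.57346e-06] = 2.58994e-05.
Integral + boundary = 0.000191404.
Order-1 term: 1/12 · (-6.21471e-07 − (-1.60751e-05)) = 1.28780e-06.
Running total after k=1: 0.000192692.
Order-2 term: −1/720 · (-3.52441e-08 − (-3.34898e-06)) = -4.60241e-09.
Running total after k=2: 0.000192687.
Order-3 term: 1/30240 · (-3.73094e-09 − (-1.30238e-06)) = 4.29448e-11.

S_3 ≈ 0.000192687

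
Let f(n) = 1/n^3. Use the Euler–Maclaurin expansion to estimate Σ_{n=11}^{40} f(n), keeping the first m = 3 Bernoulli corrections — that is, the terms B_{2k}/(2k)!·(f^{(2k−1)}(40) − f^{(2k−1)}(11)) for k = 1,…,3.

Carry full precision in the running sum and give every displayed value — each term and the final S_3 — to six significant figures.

∫_11^40 1/x^3 dx evaluates to 0.00381973.
½[f(11) + f(40)] = ½[0.000751315 + 1.56250e-05] = 0.000383470.
Integral + boundary = 0.00420320.
k=1: B_{2}/(2)! × [f^{(1)}(40) − f^{(1)}(11)] = 1/12 × (-1.17187e-06 − (-0.000204904)) = 1.69777e-05.
After k=1: 0.00422018.
k=2: B_{4}/(4)! × [f^{(3)}(40) − f^{(3)}(11)] = −1/720 × (-1.46484e-08 − (-3.38684e-05)) = -4.70191e-08.
After k=2: 0.00422013.
k=3: B_{6}/(6)! × [f^{(5)}(40) − f^{(5)}(11)] = 1/30240 × (-3.84521e-10 − (-1.17560e-05)) = 3.88743e-10.

S_3 ≈ 0.00422013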